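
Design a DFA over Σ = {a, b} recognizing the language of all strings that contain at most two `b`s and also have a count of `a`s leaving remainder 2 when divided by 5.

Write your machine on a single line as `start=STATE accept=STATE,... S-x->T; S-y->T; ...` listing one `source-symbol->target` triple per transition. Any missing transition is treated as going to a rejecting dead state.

Build one automaton per condition and run them in lockstep. One (4 states) tracks the count of `b`s, saturating at 3; the other (5 states) tracks the count of `a`s modulo 5. Each combined state is a pair, one component from each; accept when both components accept.
          a    b  
>  q0     q1   q2 
   q1     q3   q4 
   q2     q4   q5 
 * q3     q6   q7 
   q4     q7   q8 
   q5     q8   q9 
   q6    q10  q11 
 * q7    q11  q12 
   q8    q12  q13 
   q9    q13   q9 
   q10    q0  q14 
   q11   q14  q15 
 * q12   q15  q16 
   q13   q16  q13 
   q14    q2  q17 
   q15   q17  q18 
   q16   q18  q16 
   q17    q5  q19 
   q18   q19  q18 
   q19    q9  q19 
(> = start, * = accepting)

start=q0; accept=q3,q7,q12; q0-a->q1; q0-b->q2; q1-a->q3; q1-b->q4; q2-a->q4; q2-b->q5; q3-a->q6; q3-b->q7; q4-a->q7; q4-b->q8; q5-a->q8; q5-b->q9; q6-a->q10; q6-b->q11; q7-a->q11; q7-b->q12; q8-a->q12; q8-b->q13; q9-a->q13; q9-b->q9; q10-a->q0; q10-b->q14; q11-a->q14; q11-b->q15; q12-a->q15; q12-b->q16; q13-a->q16; q13-b->q13; q14-a->q2; q14-b->q17; q15-a->q17; q15-b->q18; q16-a->q18; q16-b->q16; q17-a->q5; q17-b->q19; q18-a->q19; q18-b->q18; q19-a->q9; q19-b->q19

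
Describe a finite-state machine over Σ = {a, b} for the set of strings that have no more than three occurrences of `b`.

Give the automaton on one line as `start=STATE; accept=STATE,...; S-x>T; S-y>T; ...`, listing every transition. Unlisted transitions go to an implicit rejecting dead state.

Only the number of `b`s matters, and only up to 4. Make a chain q0 → q1 → q2 → q3 → q4 advanced by each `b` (with q4 absorbing); every other symbol self-loops. The accepting set is {q0, q1, q2, q3}.
A 5-state machine:
        a   b  
>* q0   q0  q1 
 * q1   q1  q2 
 * q2   q2  q3 
 * q3   q3  q4 
   q4   q4  q4 
(> = start, * = accepting)

start=q0; accept=q0,q1,q2,q3; q0-a>q0; q0-b>q1; q1-a>q1; q1-b>q2; q2-a>q2; q2-b>q3; q3-a>q3; q3-b>q4; q4-a>q4; q4-b>q4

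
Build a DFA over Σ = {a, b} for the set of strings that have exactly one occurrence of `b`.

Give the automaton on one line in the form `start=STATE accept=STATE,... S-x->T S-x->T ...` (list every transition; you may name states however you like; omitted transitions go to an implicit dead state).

start=S0 accept=S1 S0-a->S0 S0-b->S1 S1-a->S1 S1-b->S2 S2-a->S2 S2-b->S2

Only the number of `b`s matters, and only up to 2. Make a chain S0 → S1 → S2 advanced by each `b` (with S2 absorbing); every other symbol self-loops. The accepting set is {S1}.
With 3 states:
        a   b  
>  S0   S0  S1 
 * S1   S1  S2 
   S2   S2  S2 
(> = start, * = accepting)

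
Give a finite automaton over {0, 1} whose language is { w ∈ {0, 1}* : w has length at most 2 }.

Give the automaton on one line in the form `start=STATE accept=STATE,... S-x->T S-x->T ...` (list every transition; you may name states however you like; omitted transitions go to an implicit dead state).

Count input length up to 3: every symbol moves from S0 toward S3, which means 'more than 2' and absorbs. Accept from {S0, S1, S2}.
4 states suffice.
        0   1  
>* S0   S1  S1 
 * S1   S2  S2 
 * S2   S3  S3 
   S3   S3  S3 
(> = start, * = accepting)

start=S0 accept=S0,S1,S2 S0-0->S1 S0-1->S1 S1-0->S2 S1-1->S2 S2-0->S3 S2-1->S3 S3-0->S3 S3-1->S3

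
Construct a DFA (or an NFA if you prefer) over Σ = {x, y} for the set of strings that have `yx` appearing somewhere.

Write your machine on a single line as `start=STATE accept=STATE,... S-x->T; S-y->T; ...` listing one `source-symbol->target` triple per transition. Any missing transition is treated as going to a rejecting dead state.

States S0..S1 record the length of the longest prefix of `yx` that matches the current input suffix. Reaching S2 means `yx` has been seen, and we stay there forever. Accept from S2.
        x   y  
>  S0   S0  S1 
   S1   S2  S1 
 * S2   S2  S2 
(> = start, * = accepting)

start=S0; accept=S2; S0-x->S0; S0-y->S1; S1-x->S2; S1-y->S1; S2-x->S2; S2-y->S2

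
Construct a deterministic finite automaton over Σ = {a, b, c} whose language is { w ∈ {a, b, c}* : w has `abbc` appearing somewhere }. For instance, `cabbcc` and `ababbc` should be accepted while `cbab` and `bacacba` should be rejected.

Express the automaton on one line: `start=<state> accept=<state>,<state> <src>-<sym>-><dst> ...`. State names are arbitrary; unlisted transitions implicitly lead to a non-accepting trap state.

States q0..q3 record the length of the longest prefix of `abbc` that matches the current input suffix. Reaching q4 means `abbc` has been seen, and we stay there forever. Accept from q4.
A 5-state machine:
        a   b   c  
>  q0   q1  q0  q0 
   q1   q1  q2  q0 
   q2   q1  q3  q0 
   q3   q1  q0  q4 
 * q4   q4  q4  q4 
(> = start, * = accepting)

start=q0 accept=q4 q0-a->q1 q0-b->q0 q0-c->q0 q1-a->q1 q1-b->q2 q1-c->q0 q2-a->q1 q2-b->q3 q2-c->q0 q3-a->q1 q3-b->q0 q3-c->q4 q4-a->q4 q4-b->q4 q4-c->q4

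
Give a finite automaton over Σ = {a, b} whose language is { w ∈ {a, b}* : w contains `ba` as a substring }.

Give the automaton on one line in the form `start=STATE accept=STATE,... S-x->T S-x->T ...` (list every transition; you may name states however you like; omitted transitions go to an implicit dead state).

start=S0 accept=S2 S0-a->S0 S0-b->S1 S1-a->S2 S1-b->S1 S2-a->S2 S2-b->S2

States S0..S1 record the length of the longest prefix of `ba` that matches the current input suffix. Reaching S2 means `ba` has been seen, and we stay there forever. Accept from S2.
A 3-state machine:
        a   b  
>  S0   S0  S1 
   S1   S2  S1 
 * S2   S2  S2 
(> = start, * = accepting)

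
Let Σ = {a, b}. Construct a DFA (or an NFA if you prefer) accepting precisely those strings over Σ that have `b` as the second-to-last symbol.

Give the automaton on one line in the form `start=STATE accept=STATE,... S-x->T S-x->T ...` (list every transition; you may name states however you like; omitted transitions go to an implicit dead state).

start=S0 accept=S5,S6 S0-a->S1 S0-b->S2 S1-a->S3 S1-b->S4 S2-a->S5 S2-b->S6 S3-a->S3 S3-b->S4 S4-a->S5 S4-b->S6 S5-a->S3 S5-b->S4 S6-a->S5 S6-b->S6

A DFA must remember the last 2 symbols (since which symbol is second-to-last isn't known until the input ends). Use one state per possible window of the last ≤2 symbols; accept from those whose window starts with `b`.
7 states suffice.
        a   b  
>  S0   S1  S2 
   S1   S3  S4 
   S2   S5  S6 
   S3   S3  S4 
   S4   S5  S6 
 * S5   S3  S4 
 * S6   S5  S6 
(> = start, * = accepting)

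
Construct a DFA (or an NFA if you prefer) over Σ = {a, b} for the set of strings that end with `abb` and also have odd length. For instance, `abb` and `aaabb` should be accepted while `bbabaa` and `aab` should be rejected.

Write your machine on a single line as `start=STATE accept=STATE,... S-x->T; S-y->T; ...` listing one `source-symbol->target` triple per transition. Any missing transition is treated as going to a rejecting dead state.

start=q0; accept=q4; q0-a->q1; q0-b->q2; q1-a->q0; q1-b->q3; q2-a->q0; q2-b->q0; q3-a->q1; q3-b->q4; q4-a->q0; q4-b->q0

Handle the two conditions separately and then intersect. One (4 states) tracks how much of the suffix `abb` has currently been matched; the other (2 states) tracks the input length modulo 2. Each combined state is a pair, one component from each; accept when both components accept. After merging equivalent states the machine shrinks.
A 5-state machine:
        a   b  
>  q0   q1  q2 
   q1   q0  q3 
   q2   q0  q0 
   q3   q1  q4 
 * q4   q0  q0 
(> = start, * = accepting)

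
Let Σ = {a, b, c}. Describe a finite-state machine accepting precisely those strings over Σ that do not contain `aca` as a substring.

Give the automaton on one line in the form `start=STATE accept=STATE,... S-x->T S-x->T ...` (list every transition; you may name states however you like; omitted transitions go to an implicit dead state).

start=q0 accept=q0,q1,q2 q0-a->q1 q0-b->q0 q0-c->q0 q1-a->q1 q1-b->q0 q1-c->q2 q2-a->q3 q2-b->q0 q2-c->q0 q3-a->q3 q3-b->q3 q3-c->q3

Track partial matches of the forbidden pattern `aca`. State q3 is a dead state reached once `aca` has occurred; every other state accepts. q0 means no part of `aca` is currently matched.
A 4-state machine:
        a   b   c  
>* q0   q1  q0  q0 
 * q1   q1  q0  q2 
 * q2   q3  q0  q0 
   q3   q3  q3  q3 
(> = start, * = accepting)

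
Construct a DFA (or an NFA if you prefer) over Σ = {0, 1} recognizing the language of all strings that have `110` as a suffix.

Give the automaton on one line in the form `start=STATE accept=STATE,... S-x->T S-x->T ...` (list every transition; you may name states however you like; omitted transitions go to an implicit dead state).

start=q0 accept=q3 q0-0->q0 q0-1->q1 q1-0->q0 q1-1->q2 q2-0->q3 q2-1->q2 q3-0->q0 q3-1->q1

Remember how much of `110` the current input suffix matches. State q0 means no match yet; q1 means the last symbol is `1`; q2 means the last 2 symbols are `11`; q3 means the last 3 symbols are `110`. Only q3 accepts. On a mismatch, fall back to the longest proper suffix that is still a prefix of `110`.
        0   1  
>  q0   q0  q1 
   q1   q0  q2 
   q2   q3  q2 
 * q3   q0  q1 
(> = start, * = accepting)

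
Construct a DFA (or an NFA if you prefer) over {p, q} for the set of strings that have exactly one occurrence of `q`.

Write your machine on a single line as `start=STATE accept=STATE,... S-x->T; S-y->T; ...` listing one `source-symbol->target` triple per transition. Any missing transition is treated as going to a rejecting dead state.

Only the number of `q`s matters, and only up to 2. Make a chain s0 → s1 → s2 advanced by each `q` (with s2 absorbing); every other symbol self-loops. The accepting set is {s1}.
3 states suffice.
        p   q  
>  s0   s0  s1 
 * s1   s1  s2 
   s2   s2  s2 
(> = start, * = accepting)

start=s0; accept=s1; s0-p->s0; s0-q->s1; s1-p->s1; s1-q->s2; s2-p->s2; s2-q->s2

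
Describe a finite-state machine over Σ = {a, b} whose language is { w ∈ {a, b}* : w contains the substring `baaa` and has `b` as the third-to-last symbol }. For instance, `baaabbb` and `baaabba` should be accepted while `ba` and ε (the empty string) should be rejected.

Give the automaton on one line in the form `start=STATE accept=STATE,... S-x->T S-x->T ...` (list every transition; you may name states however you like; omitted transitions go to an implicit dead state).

Handle the two conditions separately and then intersect. The first has 5 states tracking whether and how much of `baaa` has been seen; the second has 15 states tracking the last 3 symbols read. A product state is a pair (one from each), accepting exactly when both do.
A 23-state machine:
          a    b  
>  q0     q1   q2 
   q1     q3   q4 
   q2     q5   q6 
   q3     q7   q8 
   q4     q9  q10 
   q5    q11  q12 
   q6    q13  q14 
   q7     q7   q8 
   q8     q9  q10 
   q9    q11  q12 
   q10   q13  q14 
   q11   q15   q8 
   q12    q9  q10 
   q13   q11  q12 
   q14   q13  q14 
   q15   q15  q16 
   q16   q17  q18 
   q17   q19  q20 
   q18   q21  q22 
 * q19   q15  q16 
 * q20   q17  q18 
 * q21   q19  q20 
 * q22   q21  q22 
(> = start, * = accepting)

start=q0 accept=q19,q20,q21,q22 q0-a->q1 q0-b->q2 q1-a->q3 q1-b->q4 q2-a->q5 q2-b->q6 q3-a->q7 q3-b->q8 q4-a->q9 q4-b->q10 q5-a->q11 q5-b->q12 q6-a->q13 q6-b->q14 q7-a->q7 q7-b->q8 q8-a->q9 q8-b->q10 q9-a->q11 q9-b->q12 q10-a->q13 q10-b->q14 q11-a->q15 q11-b->q8 q12-a->q9 q12-b->q10 q13-a->q11 q13-b->q12 q14-a->q13 q14-b->q14 q15-a->q15 q15-b->q16 q16-a->q17 q16-b->q18 q17-a->q19 q17-b->q20 q18-a->q21 q18-b->q22 q19-a->q15 q19-b->q16 q20-a->q17 q20-b->q18 q21-a->q19 q21-b->q20 q22-a->q21 q22-b->q22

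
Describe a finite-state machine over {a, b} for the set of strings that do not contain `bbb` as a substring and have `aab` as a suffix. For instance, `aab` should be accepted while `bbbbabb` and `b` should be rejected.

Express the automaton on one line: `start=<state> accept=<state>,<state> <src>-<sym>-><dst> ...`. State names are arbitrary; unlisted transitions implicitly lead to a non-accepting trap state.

start=s0 accept=s5 s0-a->s1 s0-b->s2 s1-a->s3 s1-b->s2 s2-a->s1 s2-b->s4 s3-a->s3 s3-b->s5 s4-a->s1 s4-b->s6 s5-a->s1 s5-b->s4 s6-a->s6 s6-b->s6

Run two small machines in parallel and take their product. The first has 4 states tracking partial matches of the forbidden pattern `bbb`; the second has 4 states tracking how much of the suffix `aab` has currently been matched. A product state is a pair (one from each), accepting exactly when both do. Equivalent product states are then merged.
A 7-state machine:
        a   b  
>  s0   s1  s2 
   s1   s3  s2 
   s2   s1  s4 
   s3   s3  s5 
   s4   s1  s6 
 * s5   s1  s4 
   s6   s6  s6 
(> = start, * = accepting)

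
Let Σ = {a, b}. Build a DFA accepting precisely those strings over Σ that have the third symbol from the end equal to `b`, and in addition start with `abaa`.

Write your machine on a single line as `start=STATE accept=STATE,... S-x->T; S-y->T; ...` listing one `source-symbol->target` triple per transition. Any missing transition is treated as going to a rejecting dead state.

start=S0; accept=S5,S10,S11,S12; S0-a->S1; S0-b->S2; S1-a->S2; S1-b->S3; S2-a->S2; S2-b->S2; S3-a->S4; S3-b->S2; S4-a->S5; S4-b->S2; S5-a->S6; S5-b->S7; S6-a->S6; S6-b->S7; S7-a->S8; S7-b->S9; S8-a->S5; S8-b->S10; S9-a->S11; S9-b->S12; S10-a->S8; S10-b->S9; S11-a->S5; S11-b->S10; S12-a->S11; S12-b->S12

Build one automaton per condition and run them in lockstep. One (15 states) tracks the last 3 symbols read; the other (6 states) tracks whether the input so far still matches the prefix `abaa`. Each combined state is a pair, one component from each; accept when both components accept. Equivalent product states are then merged.
A 13-state machine:
          a    b  
>  S0     S1   S2 
   S1     S2   S3 
   S2     S2   S2 
   S3     S4   S2 
   S4     S5   S2 
 * S5     S6   S7 
   S6     S6   S7 
   S7     S8   S9 
   S8     S5  S10 
   S9    S11  S12 
 * S10    S8   S9 
 * S11    S5  S10 
 * S12   S11  S12 
(> = start, * = accepting)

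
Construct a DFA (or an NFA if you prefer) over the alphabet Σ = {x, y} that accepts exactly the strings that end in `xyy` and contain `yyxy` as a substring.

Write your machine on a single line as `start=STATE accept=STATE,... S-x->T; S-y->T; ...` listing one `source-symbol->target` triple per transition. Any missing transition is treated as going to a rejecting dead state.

start=S0; accept=S6; S0-x->S0; S0-y->S1; S1-x->S0; S1-y->S2; S2-x->S3; S2-y->S2; S3-x->S0; S3-y->S4; S4-x->S5; S4-y->S6; S5-x->S5; S5-y->S4; S6-x->S5; S6-y->S7; S7-x->S5; S7-y->S7

Build one automaton per condition and run them in lockstep. The first has 4 states tracking how much of the suffix `xyy` has currently been matched; the second has 5 states tracking whether and how much of `yyxy` has been seen. A product state is a pair (one from each), accepting exactly when both do. Equivalent product states are then merged.
8 states suffice.
        x   y  
>  S0   S0  S1 
   S1   S0  S2 
   S2   S3  S2 
   S3   S0  S4 
   S4   S5  S6 
   S5   S5  S4 
 * S6   S5  S7 
   S7   S5  S7 
(> = start, * = accepting)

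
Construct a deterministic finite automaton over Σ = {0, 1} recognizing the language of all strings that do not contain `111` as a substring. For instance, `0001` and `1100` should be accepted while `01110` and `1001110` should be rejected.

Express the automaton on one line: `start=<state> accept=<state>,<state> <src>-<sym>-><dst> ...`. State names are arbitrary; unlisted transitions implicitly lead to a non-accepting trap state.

Track partial matches of the forbidden pattern `111`. State s3 is a dead state reached once `111` has occurred; every other state accepts. s0 means no part of `111` is currently matched.
A 4-state machine:
        0   1  
>* s0   s0  s1 
 * s1   s0  s2 
 * s2   s0  s3 
   s3   s3  s3 
(> = start, * = accepting)

start=s0 accept=s0,s1,s2 s0-0->s0 s0-1->s1 s1-0->s0 s1-1->s2 s2-0->s0 s2-1->s3 s3-0->s3 s3-1->s3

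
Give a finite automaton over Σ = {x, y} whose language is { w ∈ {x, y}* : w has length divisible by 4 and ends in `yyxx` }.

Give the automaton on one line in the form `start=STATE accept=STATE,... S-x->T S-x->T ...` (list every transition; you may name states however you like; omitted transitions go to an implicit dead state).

start=A accept=N A-x->B A-y->C B-x->D B-y->E C-x->D C-y->F D-x->G D-y->H E-x->G E-y->I F-x->J F-y->I G-x->A G-y->K H-x->A H-y->L I-x->M I-y->L J-x->N J-y->K K-x->B K-y->O L-x->P L-y->O M-x->Q M-y->C N-x->B N-y->C O-x->R O-y->F P-x->S P-y->E Q-x->D Q-y->E R-x->T R-y->H S-x->G S-y->H T-x->A T-y->K

Run two small machines in parallel and take their product. One (4 states) tracks the input length modulo 4; the other (5 states) tracks how much of the suffix `yyxx` has currently been matched. Each combined state is a pair, one component from each; accept when both components accept.
       x  y 
>  A   B  C 
   B   D  E 
   C   D  F 
   D   G  H 
   E   G  I 
   F   J  I 
   G   A  K 
   H   A  L 
   I   M  L 
   J   N  K 
   K   B  O 
   L   P  O 
   M   Q  C 
 * N   B  C 
   O   R  F 
   P   S  E 
   Q   D  E 
   R   T  H 
   S   G  H 
   T   A  K 
(> = start, * = accepting)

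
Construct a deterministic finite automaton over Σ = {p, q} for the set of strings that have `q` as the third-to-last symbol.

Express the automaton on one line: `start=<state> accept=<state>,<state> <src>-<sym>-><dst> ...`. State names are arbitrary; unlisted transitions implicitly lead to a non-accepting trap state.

Because acceptance depends on a position counted from the end, the machine has to buffer the most recent 3 symbols. Make each state the string of the last up-to-3 symbols read; on input `x` shift the window left and append `x`. Accept when the buffered window has length 3 and begins with `q`.
15 states suffice.
       p  q 
>  A   B  C 
   B   D  E 
   C   F  G 
   D   H  I 
   E   J  K 
   F   L  M 
   G   N  O 
   H   H  I 
   I   J  K 
   J   L  M 
   K   N  O 
 * L   H  I 
 * M   J  K 
 * N   L  M 
 * O   N  O 
(> = start, * = accepting)

start=A accept=L,M,N,O A-p->B A-q->C B-p->D B-q->E C-p->F C-q->G D-p->H D-q->I E-p->J E-q->K F-p->L F-q->M G-p->N G-q->O H-p->H H-q->I I-p->J I-q->K J-p->L J-q->M K-p->N K-q->O L-p->H L-q->I M-p->J M-q->K N-p->L N-q->M O-p->N O-q->O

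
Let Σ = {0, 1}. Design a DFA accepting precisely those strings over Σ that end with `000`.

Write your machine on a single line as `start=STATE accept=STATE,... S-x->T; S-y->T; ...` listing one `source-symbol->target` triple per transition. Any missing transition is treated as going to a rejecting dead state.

start=A; accept=D; A-0->B; A-1->A; B-0->C; B-1->A; C-0->D; C-1->A; D-0->D; D-1->A

Remember how much of `000` the current input suffix matches. State A means no match yet; B means the last symbol is `0`; C means the last 2 symbols are `00`; D means the last 3 symbols are `000`. Only D accepts. On a mismatch, fall back to the longest proper suffix that is still a prefix of `000`.
       0  1 
>  A   B  A 
   B   C  A 
   C   D  A 
 * D   D  A 
(> = start, * = accepting)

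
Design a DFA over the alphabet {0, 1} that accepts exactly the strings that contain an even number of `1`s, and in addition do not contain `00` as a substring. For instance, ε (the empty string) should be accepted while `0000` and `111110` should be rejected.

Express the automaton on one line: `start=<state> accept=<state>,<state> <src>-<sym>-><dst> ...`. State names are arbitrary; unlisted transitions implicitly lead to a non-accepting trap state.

Build one automaton per condition and run them in lockstep. One (2 states) tracks the count of `1`s modulo 2; the other (3 states) tracks partial matches of the forbidden pattern `00`. Each combined state is a pair, one component from each; accept when both components accept. Equivalent product states are then merged.
A 5-state machine:
        0   1  
>* q0   q1  q2 
 * q1   q3  q2 
   q2   q4  q0 
   q3   q3  q3 
   q4   q3  q0 
(> = start, * = accepting)

start=q0 accept=q0,q1 q0-0->q1 q0-1->q2 q1-0->q3 q1-1->q2 q2-0->q4 q2-1->q0 q3-0->q3 q3-1->q3 q4-0->q3 q4-1->q0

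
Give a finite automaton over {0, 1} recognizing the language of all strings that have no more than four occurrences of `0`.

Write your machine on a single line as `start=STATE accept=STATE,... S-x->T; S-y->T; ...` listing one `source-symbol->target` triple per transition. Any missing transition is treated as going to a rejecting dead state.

start=s0; accept=s0,s1,s2,s3,s4; s0-0->s1; s0-1->s0; s1-0->s2; s1-1->s1; s2-0->s3; s2-1->s2; s3-0->s4; s3-1->s3; s4-0->s5; s4-1->s4; s5-0->s5; s5-1->s5

Count `0`s, saturating at 5: states s0 through s4 mean 0 through 4 `0`s seen; s5 means more than 4. Each `0` increments (capped at s5); other symbols loop. Accept from {s0, s1, s2, s3, s4}.
With 6 states:
        0   1  
>* s0   s1  s0 
 * s1   s2  s1 
 * s2   s3  s2 
 * s3   s4  s3 
 * s4   s5  s4 
   s5   s5  s5 
(> = start, * = accepting)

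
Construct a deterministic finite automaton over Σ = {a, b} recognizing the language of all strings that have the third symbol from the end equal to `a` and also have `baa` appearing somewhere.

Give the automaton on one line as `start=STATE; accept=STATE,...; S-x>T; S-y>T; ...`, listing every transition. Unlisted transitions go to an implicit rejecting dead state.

start=q0; accept=q4,q5,q6,q7; q0-a>q0; q0-b>q1; q1-a>q2; q1-b>q1; q2-a>q3; q2-b>q1; q3-a>q4; q3-b>q5; q4-a>q4; q4-b>q5; q5-a>q6; q5-b>q7; q6-a>q3; q6-b>q8; q7-a>q9; q7-b>q10; q8-a>q6; q8-b>q7; q9-a>q3; q9-b>q8; q10-a>q9; q10-b>q10

Handle the two conditions separately and then intersect. One (15 states) tracks the last 3 symbols read; the other (4 states) tracks whether and how much of `baa` has been seen. Each combined state is a pair, one component from each; accept when both components accept. Minimizing collapses redundant product states.
An 11-state machine:
          a    b  
>  q0     q0   q1 
   q1     q2   q1 
   q2     q3   q1 
   q3     q4   q5 
 * q4     q4   q5 
 * q5     q6   q7 
 * q6     q3   q8 
 * q7     q9  q10 
   q8     q6   q7 
   q9     q3   q8 
   q10    q9  q10 
(> = start, * = accepting)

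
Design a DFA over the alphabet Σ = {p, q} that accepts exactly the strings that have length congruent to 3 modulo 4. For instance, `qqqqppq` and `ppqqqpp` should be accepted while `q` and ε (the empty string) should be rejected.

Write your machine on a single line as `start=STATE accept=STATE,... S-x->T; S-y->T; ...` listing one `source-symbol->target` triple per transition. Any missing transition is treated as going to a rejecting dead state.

Count input length modulo 4: every symbol advances one step around the cycle s0 → s1 → s2 → s3 → s0. Accept at s3.
4 states suffice.
        p   q  
>  s0   s1  s1 
   s1   s2  s2 
   s2   s3  s3 
 * s3   s0  s0 
(> = start, * = accepting)

start=s0; accept=s3; s0-p->s1; s0-q->s1; s1-p->s2; s1-q->s2; s2-p->s3; s2-q->s3; s3-p->s0; s3-q->s0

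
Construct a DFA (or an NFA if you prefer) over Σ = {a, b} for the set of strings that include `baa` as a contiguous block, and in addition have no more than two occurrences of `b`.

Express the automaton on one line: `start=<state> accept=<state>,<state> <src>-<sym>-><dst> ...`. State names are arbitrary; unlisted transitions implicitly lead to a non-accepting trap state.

start=S0 accept=S4,S7 S0-a->S0 S0-b->S1 S1-a->S2 S1-b->S3 S2-a->S4 S2-b->S3 S3-a->S5 S3-b->S6 S4-a->S4 S4-b->S7 S5-a->S7 S5-b->S6 S6-a->S8 S6-b->S6 S7-a->S7 S7-b->S9 S8-a->S9 S8-b->S6 S9-a->S9 S9-b->S9

Build one automaton per condition and run them in lockstep. One (4 states) tracks whether and how much of `baa` has been seen; the other (4 states) tracks the count of `b`s, saturating at 3. Each combined state is a pair, one component from each; accept when both components accept.
10 states suffice.
        a   b  
>  S0   S0  S1 
   S1   S2  S3 
   S2   S4  S3 
   S3   S5  S6 
 * S4   S4  S7 
   S5   S7  S6 
   S6   S8  S6 
 * S7   S7  S9 
   S8   S9  S6 
   S9   S9  S9 
(> = start, * = accepting)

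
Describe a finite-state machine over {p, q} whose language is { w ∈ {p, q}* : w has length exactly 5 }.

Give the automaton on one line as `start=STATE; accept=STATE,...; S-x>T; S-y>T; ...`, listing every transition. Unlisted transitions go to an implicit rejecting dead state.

We only need to distinguish lengths 0, 1, …, 5, and '>5'. Chain A → B → C → D → E → F → G on every symbol, with G looping. Accepting states: {F}.
7 states suffice.
       p  q 
>  A   B  B 
   B   C  C 
   C   D  D 
   D   E  E 
   E   F  F 
 * F   G  G 
   G   G  G 
(> = start, * = accepting)

start=A; accept=F; A-p>B; A-q>B; B-p>C; B-q>C; C-p>D; C-q>D; D-p>E; D-q>E; E-p>F; E-q>F; F-p>G; F-q>G; G-p>G; G-q>G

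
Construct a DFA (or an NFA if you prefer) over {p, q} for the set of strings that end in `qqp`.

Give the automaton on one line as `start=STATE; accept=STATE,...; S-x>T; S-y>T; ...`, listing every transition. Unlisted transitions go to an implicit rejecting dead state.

Remember how much of `qqp` the current input suffix matches. State s0 means no match yet; s1 means the last symbol is `q`; s2 means the last 2 symbols are `qq`; s3 means the last 3 symbols are `qqp`. Only s3 accepts. On a mismatch, fall back to the longest proper suffix that is still a prefix of `qqp`.
With 4 states:
        p   q  
>  s0   s0  s1 
   s1   s0  s2 
   s2   s3  s2 
 * s3   s0  s1 
(> = start, * = accepting)

start=s0; accept=s3; s0-p>s0; s0-q>s1; s1-p>s0; s1-q>s2; s2-p>s3; s2-q>s2; s3-p>s0; s3-q>s1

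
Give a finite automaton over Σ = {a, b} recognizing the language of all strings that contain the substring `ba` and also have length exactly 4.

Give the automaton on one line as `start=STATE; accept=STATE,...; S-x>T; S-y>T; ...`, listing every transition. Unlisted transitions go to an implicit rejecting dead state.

Handle the two conditions separately and then intersect. One (3 states) tracks whether and how much of `ba` has been seen; the other (6 states) tracks the input length, saturating at 5. Each combined state is a pair, one component from each; accept when both components accept.
          a    b  
>  S0     S1   S2 
   S1     S3   S4 
   S2     S5   S4 
   S3     S6   S7 
   S4     S8   S7 
   S5     S8   S8 
   S6     S9  S10 
   S7    S11  S10 
   S8    S11  S11 
   S9    S12  S13 
   S10   S14  S13 
 * S11   S14  S14 
   S12   S12  S13 
   S13   S14  S13 
   S14   S14  S14 
(> = start, * = accepting)

start=S0; accept=S11; S0-a>S1; S0-b>S2; S1-a>S3; S1-b>S4; S2-a>S5; S2-b>S4; S3-a>S6; S3-b>S7; S4-a>S8; S4-b>S7; S5-a>S8; S5-b>S8; S6-a>S9; S6-b>S10; S7-a>S11; S7-b>S10; S8-a>S11; S8-b>S11; S9-a>S12; S9-b>S13; S10-a>S14; S10-b>S13; S11-a>S14; S11-b>S14; S12-a>S12; S12-b>S13; S13-a>S14; S13-b>S13; S14-a>S14; S14-b>S14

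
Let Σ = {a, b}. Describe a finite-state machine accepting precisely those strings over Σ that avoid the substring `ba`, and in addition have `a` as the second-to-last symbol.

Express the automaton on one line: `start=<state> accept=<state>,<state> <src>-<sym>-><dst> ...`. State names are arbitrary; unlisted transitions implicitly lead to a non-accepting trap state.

Run two small machines in parallel and take their product. One (3 states) tracks partial matches of the forbidden pattern `ba`; the other (7 states) tracks the last 2 symbols read. Each combined state is a pair, one component from each; accept when both components accept. Minimizing collapses redundant product states.
With 5 states:
        a   b  
>  S0   S1  S2 
   S1   S3  S4 
   S2   S2  S2 
 * S3   S3  S4 
 * S4   S2  S2 
(> = start, * = accepting)

start=S0 accept=S3,S4 S0-a->S1 S0-b->S2 S1-a->S3 S1-b->S4 S2-a->S2 S2-b->S2 S3-a->S3 S3-b->S4 S4-a->S2 S4-b->S2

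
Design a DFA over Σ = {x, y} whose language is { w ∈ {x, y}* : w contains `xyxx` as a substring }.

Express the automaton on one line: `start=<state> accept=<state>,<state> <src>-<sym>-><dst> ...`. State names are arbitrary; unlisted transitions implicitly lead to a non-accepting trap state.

start=q0 accept=q4 q0-x->q1 q0-y->q0 q1-x->q1 q1-y->q2 q2-x->q3 q2-y->q0 q3-x->q4 q3-y->q2 q4-x->q4 q4-y->q4

Track how much of `xyxx` has been matched so far: state q0 is no progress, q4 is the absorbing accept state reached once `xyxx` has occurred. Intermediate states record partial matches; on a mismatch, fall back to the longest reusable overlap.
5 states suffice.
        x   y  
>  q0   q1  q0 
   q1   q1  q2 
   q2   q3  q0 
   q3   q4  q2 
 * q4   q4  q4 
(> = start, * = accepting)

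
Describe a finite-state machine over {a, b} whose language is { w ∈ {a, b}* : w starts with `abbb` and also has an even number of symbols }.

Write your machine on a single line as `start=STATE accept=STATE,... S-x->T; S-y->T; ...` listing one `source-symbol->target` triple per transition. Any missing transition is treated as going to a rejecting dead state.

start=S0; accept=S5; S0-a->S1; S0-b->S2; S1-a->S2; S1-b->S3; S2-a->S2; S2-b->S2; S3-a->S2; S3-b->S4; S4-a->S2; S4-b->S5; S5-a->S6; S5-b->S6; S6-a->S5; S6-b->S5

Run two small machines in parallel and take their product. One (6 states) tracks whether the input so far still matches the prefix `abbb`; the other (2 states) tracks the input length modulo 2. Each combined state is a pair, one component from each; accept when both components accept. Equivalent product states are then merged.
With 7 states:
        a   b  
>  S0   S1  S2 
   S1   S2  S3 
   S2   S2  S2 
   S3   S2  S4 
   S4   S2  S5 
 * S5   S6  S6 
   S6   S5  S5 
(> = start, * = accepting)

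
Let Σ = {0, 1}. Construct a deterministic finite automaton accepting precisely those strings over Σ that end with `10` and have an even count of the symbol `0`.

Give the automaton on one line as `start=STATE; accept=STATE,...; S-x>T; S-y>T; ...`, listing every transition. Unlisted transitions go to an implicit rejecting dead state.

start=s0; accept=s5; s0-0>s1; s0-1>s2; s1-0>s0; s1-1>s3; s2-0>s4; s2-1>s2; s3-0>s5; s3-1>s3; s4-0>s0; s4-1>s3; s5-0>s1; s5-1>s2

Handle the two conditions separately and then intersect. The first has 3 states tracking how much of the suffix `10` has currently been matched; the second has 2 states tracking the count of `0`s modulo 2. A product state is a pair (one from each), accepting exactly when both do.
With 6 states:
        0   1  
>  s0   s1  s2 
   s1   s0  s3 
   s2   s4  s2 
   s3   s5  s3 
   s4   s0  s3 
 * s5   s1  s2 
(> = start, * = accepting)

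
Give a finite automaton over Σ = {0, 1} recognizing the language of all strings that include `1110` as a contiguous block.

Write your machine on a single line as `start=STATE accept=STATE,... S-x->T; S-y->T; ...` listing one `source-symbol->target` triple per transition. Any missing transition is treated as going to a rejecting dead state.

start=A; accept=E; A-0->A; A-1->B; B-0->A; B-1->C; C-0->A; C-1->D; D-0->E; D-1->D; E-0->E; E-1->E

States A..D record the length of the longest prefix of `1110` that matches the current input suffix. Reaching E means `1110` has been seen, and we stay there forever. Accept from E.
With 5 states:
       0  1 
>  A   A  B 
   B   A  C 
   C   A  D 
   D   E  D 
 * E   E  E 
(> = start, * = accepting)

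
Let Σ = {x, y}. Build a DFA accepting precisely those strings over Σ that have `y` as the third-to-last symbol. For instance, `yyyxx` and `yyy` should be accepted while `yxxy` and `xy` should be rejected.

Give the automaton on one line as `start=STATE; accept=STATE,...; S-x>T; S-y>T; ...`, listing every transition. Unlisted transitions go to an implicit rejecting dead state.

start=s0; accept=s11,s12,s13,s14; s0-x>s1; s0-y>s2; s1-x>s3; s1-y>s4; s2-x>s5; s2-y>s6; s3-x>s7; s3-y>s8; s4-x>s9; s4-y>s10; s5-x>s11; s5-y>s12; s6-x>s13; s6-y>s14; s7-x>s7; s7-y>s8; s8-x>s9; s8-y>s10; s9-x>s11; s9-y>s12; s10-x>s13; s10-y>s14; s11-x>s7; s11-y>s8; s12-x>s9; s12-y>s10; s13-x>s11; s13-y>s12; s14-x>s13; s14-y>s14

Because acceptance depends on a position counted from the end, the machine has to buffer the most recent 3 symbols. Make each state the string of the last up-to-3 symbols read; on input `x` shift the window left and append `x`. Accept when the buffered window has length 3 and begins with `y`.
15 states suffice.
          x    y  
>  s0     s1   s2 
   s1     s3   s4 
   s2     s5   s6 
   s3     s7   s8 
   s4     s9  s10 
   s5    s11  s12 
   s6    s13  s14 
   s7     s7   s8 
   s8     s9  s10 
   s9    s11  s12 
   s10   s13  s14 
 * s11    s7   s8 
 * s12    s9  s10 
 * s13   s11  s12 
 * s14   s13  s14 
(> = start, * = accepting)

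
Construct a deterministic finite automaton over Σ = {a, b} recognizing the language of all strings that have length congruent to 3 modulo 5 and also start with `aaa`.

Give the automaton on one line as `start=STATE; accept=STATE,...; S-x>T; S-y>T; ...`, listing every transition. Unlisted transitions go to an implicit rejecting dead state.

start=q0; accept=q5; q0-a>q1; q0-b>q2; q1-a>q3; q1-b>q4; q2-a>q4; q2-b>q4; q3-a>q5; q3-b>q6; q4-a>q6; q4-b>q6; q5-a>q7; q5-b>q7; q6-a>q8; q6-b>q8; q7-a>q9; q7-b>q9; q8-a>q10; q8-b>q10; q9-a>q11; q9-b>q11; q10-a>q2; q10-b>q2; q11-a>q12; q11-b>q12; q12-a>q5; q12-b>q5

Handle the two conditions separately and then intersect. One (5 states) tracks the input length modulo 5; the other (5 states) tracks whether the input so far still matches the prefix `aaa`. Each combined state is a pair, one component from each; accept when both components accept.
With 13 states:
          a    b  
>  q0     q1   q2 
   q1     q3   q4 
   q2     q4   q4 
   q3     q5   q6 
   q4     q6   q6 
 * q5     q7   q7 
   q6     q8   q8 
   q7     q9   q9 
   q8    q10  q10 
   q9    q11  q11 
   q10    q2   q2 
   q11   q12  q12 
   q12    q5   q5 
(> = start, * = accepting)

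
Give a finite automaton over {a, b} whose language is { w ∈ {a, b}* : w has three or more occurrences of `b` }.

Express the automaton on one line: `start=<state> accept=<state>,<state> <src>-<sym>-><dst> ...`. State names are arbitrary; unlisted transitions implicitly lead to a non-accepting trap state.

start=q0 accept=q3,q4 q0-a->q0 q0-b->q1 q1-a->q1 q1-b->q2 q2-a->q2 q2-b->q3 q3-a->q3 q3-b->q4 q4-a->q4 q4-b->q4

Only the number of `b`s matters, and only up to 4. Make a chain q0 → q1 → q2 → q3 → q4 advanced by each `b` (with q4 absorbing); every other symbol self-loops. The accepting set is {q3, q4}.
With 5 states:
        a   b  
>  q0   q0  q1 
   q1   q1  q2 
   q2   q2  q3 
 * q3   q3  q4 
 * q4   q4  q4 
(> = start, * = accepting)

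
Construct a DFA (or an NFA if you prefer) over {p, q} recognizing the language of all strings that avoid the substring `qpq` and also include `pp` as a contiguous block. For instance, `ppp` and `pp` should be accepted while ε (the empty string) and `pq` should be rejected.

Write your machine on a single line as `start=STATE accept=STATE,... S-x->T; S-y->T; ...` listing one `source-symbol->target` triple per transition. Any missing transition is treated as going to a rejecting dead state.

start=s0; accept=s3,s5,s7; s0-p->s1; s0-q->s2; s1-p->s3; s1-q->s2; s2-p->s4; s2-q->s2; s3-p->s3; s3-q->s5; s4-p->s3; s4-q->s6; s5-p->s7; s5-q->s5; s6-p->s8; s6-q->s6; s7-p->s3; s7-q->s9; s8-p->s9; s8-q->s6; s9-p->s9; s9-q->s9

Handle the two conditions separately and then intersect. One (4 states) tracks partial matches of the forbidden pattern `qpq`; the other (3 states) tracks whether and how much of `pp` has been seen. Each combined state is a pair, one component from each; accept when both components accept.
A 10-state machine:
        p   q  
>  s0   s1  s2 
   s1   s3  s2 
   s2   s4  s2 
 * s3   s3  s5 
   s4   s3  s6 
 * s5   s7  s5 
   s6   s8  s6 
 * s7   s3  s9 
   s8   s9  s6 
   s9   s9  s9 
(> = start, * = accepting)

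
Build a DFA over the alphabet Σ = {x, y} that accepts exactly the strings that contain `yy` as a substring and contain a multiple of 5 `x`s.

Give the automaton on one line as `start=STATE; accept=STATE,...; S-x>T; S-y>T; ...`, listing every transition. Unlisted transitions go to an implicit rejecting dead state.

start=S0; accept=S5; S0-x>S1; S0-y>S2; S1-x>S3; S1-y>S4; S2-x>S1; S2-y>S5; S3-x>S6; S3-y>S7; S4-x>S3; S4-y>S8; S5-x>S8; S5-y>S5; S6-x>S9; S6-y>S10; S7-x>S6; S7-y>S11; S8-x>S11; S8-y>S8; S9-x>S0; S9-y>S12; S10-x>S9; S10-y>S13; S11-x>S13; S11-y>S11; S12-x>S0; S12-y>S14; S13-x>S14; S13-y>S13; S14-x>S5; S14-y>S14

Handle the two conditions separately and then intersect. The first has 3 states tracking whether and how much of `yy` has been seen; the second has 5 states tracking the count of `x`s modulo 5. A product state is a pair (one from each), accepting exactly when both do.
With 15 states:
          x    y  
>  S0     S1   S2 
   S1     S3   S4 
   S2     S1   S5 
   S3     S6   S7 
   S4     S3   S8 
 * S5     S8   S5 
   S6     S9  S10 
   S7     S6  S11 
   S8    S11   S8 
   S9     S0  S12 
   S10    S9  S13 
   S11   S13  S11 
   S12    S0  S14 
   S13   S14  S13 
   S14    S5  S14 
(> = start, * = accepting)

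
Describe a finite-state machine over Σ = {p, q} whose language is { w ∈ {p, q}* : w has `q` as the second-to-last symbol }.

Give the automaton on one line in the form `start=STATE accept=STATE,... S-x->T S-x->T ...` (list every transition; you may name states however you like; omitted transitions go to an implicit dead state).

start=S0 accept=S5,S6 S0-p->S1 S0-q->S2 S1-p->S3 S1-q->S4 S2-p->S5 S2-q->S6 S3-p->S3 S3-q->S4 S4-p->S5 S4-q->S6 S5-p->S3 S5-q->S4 S6-p->S5 S6-q->S6

A DFA must remember the last 2 symbols (since which symbol is second-to-last isn't known until the input ends). Use one state per possible window of the last ≤2 symbols; accept from those whose window starts with `q`.
With 7 states:
        p   q  
>  S0   S1  S2 
   S1   S3  S4 
   S2   S5  S6 
   S3   S3  S4 
   S4   S5  S6 
 * S5   S3  S4 
 * S6   S5  S6 
(> = start, * = accepting)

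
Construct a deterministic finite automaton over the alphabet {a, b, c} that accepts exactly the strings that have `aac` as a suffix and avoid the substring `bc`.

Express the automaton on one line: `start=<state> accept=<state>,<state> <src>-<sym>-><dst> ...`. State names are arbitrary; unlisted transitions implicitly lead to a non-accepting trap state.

start=s0 accept=s5 s0-a->s1 s0-b->s2 s0-c->s0 s1-a->s3 s1-b->s2 s1-c->s0 s2-a->s1 s2-b->s2 s2-c->s4 s3-a->s3 s3-b->s2 s3-c->s5 s4-a->s4 s4-b->s4 s4-c->s4 s5-a->s1 s5-b->s2 s5-c->s0

Build one automaton per condition and run them in lockstep. One (4 states) tracks how much of the suffix `aac` has currently been matched; the other (3 states) tracks partial matches of the forbidden pattern `bc`. Each combined state is a pair, one component from each; accept when both components accept. After merging equivalent states the machine shrinks.
6 states suffice.
        a   b   c  
>  s0   s1  s2  s0 
   s1   s3  s2  s0 
   s2   s1  s2  s4 
   s3   s3  s2  s5 
   s4   s4  s4  s4 
 * s5   s1  s2  s0 
(> = start, * = accepting)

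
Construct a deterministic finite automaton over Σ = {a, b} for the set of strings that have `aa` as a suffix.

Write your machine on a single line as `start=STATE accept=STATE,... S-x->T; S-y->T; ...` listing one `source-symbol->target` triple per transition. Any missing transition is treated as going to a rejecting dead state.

start=S0; accept=S2; S0-a->S1; S0-b->S0; S1-a->S2; S1-b->S0; S2-a->S2; S2-b->S0

Remember how much of `aa` the current input suffix matches. State S0 means no match yet; S1 means the last symbol is `a`; S2 means the last 2 symbols are `aa`. Only S2 accepts. On a mismatch, fall back to the longest proper suffix that is still a prefix of `aa`.
        a   b  
>  S0   S1  S0 
   S1   S2  S0 
 * S2   S2  S0 
(> = start, * = accepting)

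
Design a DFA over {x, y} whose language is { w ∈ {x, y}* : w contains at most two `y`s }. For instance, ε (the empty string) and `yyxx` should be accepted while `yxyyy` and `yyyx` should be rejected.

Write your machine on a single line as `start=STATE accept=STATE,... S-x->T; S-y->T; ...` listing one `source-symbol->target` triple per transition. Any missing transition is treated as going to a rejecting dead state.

start=q0; accept=q0,q1,q2; q0-x->q0; q0-y->q1; q1-x->q1; q1-y->q2; q2-x->q2; q2-y->q3; q3-x->q3; q3-y->q3

Only the number of `y`s matters, and only up to 3. Make a chain q0 → q1 → q2 → q3 advanced by each `y` (with q3 absorbing); every other symbol self-loops. The accepting set is {q0, q1, q2}.
        x   y  
>* q0   q0  q1 
 * q1   q1  q2 
 * q2   q2  q3 
   q3   q3  q3 
(> = start, * = accepting)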